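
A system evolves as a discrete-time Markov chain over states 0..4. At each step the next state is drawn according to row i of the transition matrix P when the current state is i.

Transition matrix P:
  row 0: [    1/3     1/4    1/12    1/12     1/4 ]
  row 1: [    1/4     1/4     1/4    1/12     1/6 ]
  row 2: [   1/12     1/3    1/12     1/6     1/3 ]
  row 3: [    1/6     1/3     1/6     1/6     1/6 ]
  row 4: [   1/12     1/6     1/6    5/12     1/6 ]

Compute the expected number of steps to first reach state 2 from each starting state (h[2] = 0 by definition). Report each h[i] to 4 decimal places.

First-step conditioning: h[2] = 0; for i ≠ 2, h[i] = 1 + Σ_k P[i][k]·h[k].
  h[0] = 1 + 1/3·h[0] + 1/4·h[1] + 1/12·h[3] + 1/4·h[4]
  h[1] = 1 + 1/4·h[0] + 1/4·h[1] + 1/12·h[3] + 1/6·h[4]
  h[3] = 1 + 1/6·h[0] + 1/3·h[1] + 1/6·h[3] + 1/6·h[4]
  h[4] = 1 + 1/12·h[0] + 1/6·h[1] + 5/12·h[3] + 1/6·h[4]
Solving the 4×4 linear system over states ≠ 2 gives exactly h = [1506/233, 8868/1631, 0, 9522/1631, 9546/1631] (h[2] = 0 is the target).

h = [6.4635, 5.4372, 0.0000, 5.8381, 5.8529]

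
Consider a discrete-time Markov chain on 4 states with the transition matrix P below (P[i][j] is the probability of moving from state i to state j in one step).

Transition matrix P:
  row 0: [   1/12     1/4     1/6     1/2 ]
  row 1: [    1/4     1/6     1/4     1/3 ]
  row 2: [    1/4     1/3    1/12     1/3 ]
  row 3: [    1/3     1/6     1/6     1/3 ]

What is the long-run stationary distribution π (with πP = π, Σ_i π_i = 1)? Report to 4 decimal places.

Balance equations π_j = Σ_i π_i·P[i][j]:
  π_0 = 1/12·π_0 + 1/4·π_1 + 1/4·π_2 + 1/3·π_3
  π_1 = 1/4·π_0 + 1/6·π_1 + 1/3·π_2 + 1/6·π_3
  π_2 = 1/6·π_0 + 1/4·π_1 + 1/12·π_2 + 1/6·π_3
  normalize: π_0 + π_1 + π_2 + π_3 = 1
Solving the linear system gives exactly π = [20/83, 125/581, 99/581, 31/83].

π = [0.2410, 0.2151, 0.1704, 0.3735]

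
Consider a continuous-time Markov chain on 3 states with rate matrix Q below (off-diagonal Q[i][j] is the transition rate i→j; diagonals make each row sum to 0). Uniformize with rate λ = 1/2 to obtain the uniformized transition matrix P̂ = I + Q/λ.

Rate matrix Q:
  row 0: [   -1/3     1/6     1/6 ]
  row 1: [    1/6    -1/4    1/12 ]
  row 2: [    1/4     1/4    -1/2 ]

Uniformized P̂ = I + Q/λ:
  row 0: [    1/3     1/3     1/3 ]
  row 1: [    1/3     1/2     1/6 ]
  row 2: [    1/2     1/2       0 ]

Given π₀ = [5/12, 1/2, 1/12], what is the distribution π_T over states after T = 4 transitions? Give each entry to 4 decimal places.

π = [0.3662, 0.4392, 0.1946]

t=0: π = [0.4167, 0.5000, 0.0833]
t=1: π = [0.3472, 0.4306, 0.2222]
t=2: π = [0.3704, 0.4421, 0.1875]
t=3: π = [0.3646, 0.4383, 0.1971]
t=4: π = [0.3662, 0.4392, 0.1946]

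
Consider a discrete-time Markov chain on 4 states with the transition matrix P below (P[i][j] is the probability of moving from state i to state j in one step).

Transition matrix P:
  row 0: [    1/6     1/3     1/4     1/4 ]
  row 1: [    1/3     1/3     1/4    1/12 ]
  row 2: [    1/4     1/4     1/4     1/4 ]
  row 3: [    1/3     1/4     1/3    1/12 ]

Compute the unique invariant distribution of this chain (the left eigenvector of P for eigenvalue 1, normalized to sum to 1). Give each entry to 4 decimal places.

Balance equations π_j = Σ_i π_i·P[i][j]:
  π_0 = 1/6·π_0 + 1/3·π_1 + 1/4·π_2 + 1/3·π_3
  π_1 = 1/3·π_0 + 1/3·π_1 + 1/4·π_2 + 1/4·π_3
  π_2 = 1/4·π_0 + 1/4·π_1 + 1/4·π_2 + 1/3·π_3
  normalize: π_0 + π_1 + π_2 + π_3 = 1
Solving the linear system gives exactly π = [531/1990, 591/1990, 263/995, 171/995].

π = [0.2668, 0.2970, 0.2643, 0.1719]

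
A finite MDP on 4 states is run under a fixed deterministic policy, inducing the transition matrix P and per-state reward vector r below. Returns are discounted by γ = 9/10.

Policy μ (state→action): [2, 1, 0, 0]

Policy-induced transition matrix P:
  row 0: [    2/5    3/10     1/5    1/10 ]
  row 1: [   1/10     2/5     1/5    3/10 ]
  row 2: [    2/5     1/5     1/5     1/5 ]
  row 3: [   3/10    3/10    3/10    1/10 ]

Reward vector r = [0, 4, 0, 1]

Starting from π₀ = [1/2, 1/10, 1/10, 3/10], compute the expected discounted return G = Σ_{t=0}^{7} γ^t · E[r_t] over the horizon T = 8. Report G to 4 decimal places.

t=0: π = [0.5000, 0.1000, 0.1000, 0.3000], E[r] = 0.7000, γ^t·E[r] = 0.700000, running G = 0.700000
t=1: π = [0.3400, 0.3000, 0.2300, 0.1300], E[r] = 1.3300, γ^t·E[r] = 1.197000, running G = 1.897000
t=2: π = [0.2970, 0.3070, 0.2130, 0.1830], E[r] = 1.4110, γ^t·E[r] = 1.142910, running G = 3.039910
t=3: π = [0.2896, 0.3094, 0.2183, 0.1827], E[r] = 1.4203, γ^t·E[r] = 1.035399, running G = 4.075309
t=4: π = [0.2889, 0.3091, 0.2183, 0.1837], E[r] = 1.4202, γ^t·E[r] = 0.931760, running G = 5.007069
t=5: π = [0.2889, 0.3091, 0.2184, 0.1836], E[r] = 1.4200, γ^t·E[r] = 0.838487, running G = 5.845556
t=6: π = [0.2889, 0.3091, 0.2184, 0.1837], E[r] = 1.4199, γ^t·E[r] = 0.754614, running G = 6.600170
t=7: π = [0.2889, 0.3091, 0.2184, 0.1837], E[r] = 1.4199, γ^t·E[r] = 0.679150, running G = 7.279320

G = 7.2793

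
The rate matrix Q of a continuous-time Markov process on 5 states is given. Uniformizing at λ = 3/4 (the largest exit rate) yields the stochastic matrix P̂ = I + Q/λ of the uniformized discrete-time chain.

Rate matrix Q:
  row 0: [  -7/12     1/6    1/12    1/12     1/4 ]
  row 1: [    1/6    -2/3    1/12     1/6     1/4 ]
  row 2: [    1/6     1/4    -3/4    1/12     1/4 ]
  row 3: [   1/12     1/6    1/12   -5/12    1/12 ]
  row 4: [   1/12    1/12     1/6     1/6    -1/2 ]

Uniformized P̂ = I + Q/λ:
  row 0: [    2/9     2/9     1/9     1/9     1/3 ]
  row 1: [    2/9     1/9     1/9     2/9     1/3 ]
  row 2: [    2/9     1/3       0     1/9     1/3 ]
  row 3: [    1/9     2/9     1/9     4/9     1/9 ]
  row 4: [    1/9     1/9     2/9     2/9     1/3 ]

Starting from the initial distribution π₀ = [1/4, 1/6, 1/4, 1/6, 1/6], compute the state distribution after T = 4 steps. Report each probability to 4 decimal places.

t=0: π = [0.2500, 0.1667, 0.2500, 0.1667, 0.1667]
t=1: π = [0.1852, 0.2130, 0.1019, 0.2037, 0.2963]
t=2: π = [0.1667, 0.1770, 0.1327, 0.2356, 0.2881]
t=3: π = [0.1640, 0.1853, 0.1284, 0.2413, 0.2810]
t=4: π = [0.1642, 0.1847, 0.1281, 0.2434, 0.2797]

π = [0.1642, 0.1847, 0.1281, 0.2434, 0.2797]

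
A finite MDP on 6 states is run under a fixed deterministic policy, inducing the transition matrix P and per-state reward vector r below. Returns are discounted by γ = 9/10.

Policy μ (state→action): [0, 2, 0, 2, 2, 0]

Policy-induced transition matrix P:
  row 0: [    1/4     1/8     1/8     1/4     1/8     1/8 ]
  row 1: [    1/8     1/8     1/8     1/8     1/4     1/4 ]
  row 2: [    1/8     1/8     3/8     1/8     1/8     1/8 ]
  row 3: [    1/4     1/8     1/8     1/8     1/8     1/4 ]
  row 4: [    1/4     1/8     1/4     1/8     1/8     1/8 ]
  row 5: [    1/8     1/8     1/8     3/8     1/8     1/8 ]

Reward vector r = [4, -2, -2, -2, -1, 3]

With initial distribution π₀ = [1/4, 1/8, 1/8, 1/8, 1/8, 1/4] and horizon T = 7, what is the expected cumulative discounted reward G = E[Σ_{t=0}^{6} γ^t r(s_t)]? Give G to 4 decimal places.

G = 1.2896

t=0: π = [0.2500, 0.1250, 0.1250, 0.1250, 0.1250, 0.2500], E[r] = 0.8750, γ^t·E[r] = 0.875000, running G = 0.875000
t=1: π = [0.1875, 0.1250, 0.1719, 0.2188, 0.1406, 0.1563], E[r] = 0.0469, γ^t·E[r] = 0.042188, running G = 0.917188
t=2: π = [0.1934, 0.1250, 0.1855, 0.1875, 0.1406, 0.1680], E[r] = 0.1406, γ^t·E[r] = 0.113906, running G = 1.031094
t=3: π = [0.1902, 0.1250, 0.1890, 0.1912, 0.1406, 0.1641], E[r] = 0.1021, γ^t·E[r] = 0.074395, running G = 1.105489
t=4: π = [0.1902, 0.1250, 0.1898, 0.1898, 0.1406, 0.1645], E[r] = 0.1047, γ^t·E[r] = 0.068697, running G = 1.174186
t=5: π = [0.1901, 0.1250, 0.1900, 0.1899, 0.1406, 0.1643], E[r] = 0.1029, γ^t·E[r] = 0.060740, running G = 1.234926
t=6: π = [0.1901, 0.1250, 0.1901, 0.1898, 0.1406, 0.1644], E[r] = 0.1029, γ^t·E[r] = 0.054690, running G = 1.289616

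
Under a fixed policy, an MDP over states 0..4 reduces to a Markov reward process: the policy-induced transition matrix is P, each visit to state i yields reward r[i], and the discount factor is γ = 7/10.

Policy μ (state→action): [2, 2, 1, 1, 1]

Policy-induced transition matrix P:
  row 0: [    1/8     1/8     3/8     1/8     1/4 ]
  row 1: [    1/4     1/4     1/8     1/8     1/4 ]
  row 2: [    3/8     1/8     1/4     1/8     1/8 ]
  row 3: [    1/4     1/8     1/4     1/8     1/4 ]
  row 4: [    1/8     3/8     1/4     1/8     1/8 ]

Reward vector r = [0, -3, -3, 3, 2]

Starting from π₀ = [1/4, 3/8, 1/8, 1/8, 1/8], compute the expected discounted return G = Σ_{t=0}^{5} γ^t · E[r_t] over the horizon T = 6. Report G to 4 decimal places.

t=0: π = [0.2500, 0.3750, 0.1250, 0.1250, 0.1250], E[r] = -0.8750, γ^t·E[r] = -0.875000, running G = -0.875000
t=1: π = [0.2188, 0.2031, 0.2344, 0.1250, 0.2188], E[r] = -0.5000, γ^t·E[r] = -0.350000, running G = -1.225000
t=2: π = [0.2246, 0.2051, 0.2520, 0.1250, 0.1934], E[r] = -0.6094, γ^t·E[r] = -0.298594, running G = -1.523594
t=3: π = [0.2292, 0.1990, 0.2524, 0.1250, 0.1943], E[r] = -0.5906, γ^t·E[r] = -0.202568, running G = -1.726161
t=4: π = [0.2286, 0.1985, 0.2538, 0.1250, 0.1942], E[r] = -0.5934, γ^t·E[r] = -0.142479, running G = -1.868640
t=5: π = [0.2289, 0.1983, 0.2538, 0.1250, 0.1940], E[r] = -0.5933, γ^t·E[r] = -0.099720, running G = -1.968361

G = -1.9684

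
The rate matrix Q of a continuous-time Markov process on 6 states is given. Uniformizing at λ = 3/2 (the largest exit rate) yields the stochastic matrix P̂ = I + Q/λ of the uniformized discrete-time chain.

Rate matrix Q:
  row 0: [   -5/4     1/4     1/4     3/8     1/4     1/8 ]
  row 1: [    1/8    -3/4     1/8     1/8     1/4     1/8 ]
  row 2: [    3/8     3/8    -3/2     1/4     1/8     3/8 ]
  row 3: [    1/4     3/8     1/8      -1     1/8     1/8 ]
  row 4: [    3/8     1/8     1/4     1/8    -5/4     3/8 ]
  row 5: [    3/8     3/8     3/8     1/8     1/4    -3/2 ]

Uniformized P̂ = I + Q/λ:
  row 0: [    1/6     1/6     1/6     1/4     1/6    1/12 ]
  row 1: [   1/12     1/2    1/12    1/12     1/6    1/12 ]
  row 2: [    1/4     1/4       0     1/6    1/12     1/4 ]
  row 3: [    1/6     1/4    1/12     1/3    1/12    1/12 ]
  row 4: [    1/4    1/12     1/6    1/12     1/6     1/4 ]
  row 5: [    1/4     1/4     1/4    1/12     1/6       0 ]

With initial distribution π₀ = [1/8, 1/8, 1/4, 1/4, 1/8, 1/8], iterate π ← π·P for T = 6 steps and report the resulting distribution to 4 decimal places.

π = [0.1748, 0.2821, 0.1194, 0.1633, 0.1431, 0.1173]

t=0: π = [0.1250, 0.1250, 0.2500, 0.2500, 0.1250, 0.1250]
t=1: π = [0.1979, 0.2500, 0.1042, 0.1875, 0.1250, 0.1354]
t=2: π = [0.1762, 0.2752, 0.1241, 0.1719, 0.1424, 0.1102]
t=3: π = [0.1751, 0.2804, 0.1179, 0.1660, 0.1420, 0.1186]
t=4: π = [0.1748, 0.2818, 0.1197, 0.1639, 0.1430, 0.1168]
t=5: π = [0.1748, 0.2821, 0.1193, 0.1634, 0.1430, 0.1174]
t=6: π = [0.1748, 0.2821, 0.1194, 0.1633, 0.1431, 0.1173]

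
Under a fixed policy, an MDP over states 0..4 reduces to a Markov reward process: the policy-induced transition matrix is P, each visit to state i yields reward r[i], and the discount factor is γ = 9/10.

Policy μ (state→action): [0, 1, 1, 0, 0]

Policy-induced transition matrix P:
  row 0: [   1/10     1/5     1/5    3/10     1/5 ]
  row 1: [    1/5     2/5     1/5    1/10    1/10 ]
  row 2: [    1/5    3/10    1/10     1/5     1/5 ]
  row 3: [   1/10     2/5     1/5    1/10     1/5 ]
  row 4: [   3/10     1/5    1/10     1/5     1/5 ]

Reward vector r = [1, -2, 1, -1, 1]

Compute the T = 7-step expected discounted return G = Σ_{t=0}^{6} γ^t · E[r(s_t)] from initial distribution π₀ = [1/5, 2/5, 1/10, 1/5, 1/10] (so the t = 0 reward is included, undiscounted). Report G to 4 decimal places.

G = -1.8103

t=0: π = [0.2000, 0.4000, 0.1000, 0.2000, 0.1000], E[r] = -0.6000, γ^t·E[r] = -0.600000, running G = -0.600000
t=1: π = [0.1700, 0.3300, 0.1800, 0.1600, 0.1600], E[r] = -0.3100, γ^t·E[r] = -0.279000, running G = -0.879000
t=2: π = [0.1830, 0.3160, 0.1660, 0.1680, 0.1670], E[r] = -0.2840, γ^t·E[r] = -0.230040, running G = -1.109040
t=3: π = [0.1816, 0.3134, 0.1667, 0.1699, 0.1684], E[r] = -0.2800, γ^t·E[r] = -0.204120, running G = -1.313160
t=4: π = [0.1817, 0.3133, 0.1665, 0.1698, 0.1687], E[r] = -0.2797, γ^t·E[r] = -0.183478, running G = -1.496638
t=5: π = [0.1817, 0.3133, 0.1665, 0.1699, 0.1687], E[r] = -0.2795, γ^t·E[r] = -0.165071, running G = -1.661709
t=6: π = [0.1817, 0.3133, 0.1665, 0.1699, 0.1687], E[r] = -0.2795, γ^t·E[r] = -0.148560, running G = -1.810269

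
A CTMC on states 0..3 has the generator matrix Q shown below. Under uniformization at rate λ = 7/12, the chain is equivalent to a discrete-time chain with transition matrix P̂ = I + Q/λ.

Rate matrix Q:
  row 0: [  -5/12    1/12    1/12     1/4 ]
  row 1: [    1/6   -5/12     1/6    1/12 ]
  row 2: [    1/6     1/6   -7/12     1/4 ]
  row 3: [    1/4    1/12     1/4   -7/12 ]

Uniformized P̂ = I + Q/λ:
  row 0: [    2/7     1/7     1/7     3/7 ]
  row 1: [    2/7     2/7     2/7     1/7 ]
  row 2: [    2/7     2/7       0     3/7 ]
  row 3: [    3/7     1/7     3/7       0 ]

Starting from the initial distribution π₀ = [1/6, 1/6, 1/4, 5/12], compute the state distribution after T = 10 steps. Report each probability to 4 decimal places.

π = [0.3228, 0.2025, 0.2151, 0.2596]

t=0: π = [0.1667, 0.1667, 0.2500, 0.4167]
t=1: π = [0.3452, 0.2024, 0.2500, 0.2024]
t=2: π = [0.3146, 0.2075, 0.1939, 0.2840]
t=3: π = [0.3263, 0.2002, 0.2259, 0.2476]
t=4: π = [0.3211, 0.2037, 0.2099, 0.2653]
t=5: π = [0.3236, 0.2019, 0.2178, 0.2567]
t=6: π = [0.3224, 0.2028, 0.2139, 0.2609]
t=7: π = [0.3230, 0.2024, 0.2158, 0.2588]
t=8: π = [0.3227, 0.2026, 0.2149, 0.2598]
t=9: π = [0.3228, 0.2025, 0.2153, 0.2593]
t=10: π = [0.3228, 0.2025, 0.2151, 0.2596]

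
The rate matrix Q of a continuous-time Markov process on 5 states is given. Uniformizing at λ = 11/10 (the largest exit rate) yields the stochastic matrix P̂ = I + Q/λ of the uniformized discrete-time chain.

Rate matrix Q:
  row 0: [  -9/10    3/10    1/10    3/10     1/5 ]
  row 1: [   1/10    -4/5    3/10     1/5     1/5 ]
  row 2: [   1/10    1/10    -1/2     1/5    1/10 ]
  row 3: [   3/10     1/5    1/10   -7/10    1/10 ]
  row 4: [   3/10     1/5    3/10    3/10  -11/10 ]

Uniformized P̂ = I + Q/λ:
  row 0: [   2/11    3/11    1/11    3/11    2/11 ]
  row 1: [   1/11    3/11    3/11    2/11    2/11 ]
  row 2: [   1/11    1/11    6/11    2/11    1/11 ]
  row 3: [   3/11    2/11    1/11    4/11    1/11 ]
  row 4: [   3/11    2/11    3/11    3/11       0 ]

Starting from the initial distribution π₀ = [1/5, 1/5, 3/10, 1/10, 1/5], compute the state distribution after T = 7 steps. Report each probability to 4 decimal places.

π = [0.1735, 0.1905, 0.2682, 0.2541, 0.1137]

t=0: π = [0.2000, 0.2000, 0.3000, 0.1000, 0.2000]
t=1: π = [0.1636, 0.1909, 0.3000, 0.2364, 0.1091]
t=2: π = [0.1686, 0.1868, 0.2818, 0.2496, 0.1132]
t=3: π = [0.1722, 0.1885, 0.2736, 0.2528, 0.1129]
t=4: π = [0.1731, 0.1897, 0.2701, 0.2537, 0.1134]
t=5: π = [0.1734, 0.1902, 0.2688, 0.2540, 0.1136]
t=6: π = [0.1735, 0.1904, 0.2683, 0.2541, 0.1136]
t=7: π = [0.1735, 0.1905, 0.2682, 0.2541, 0.1137]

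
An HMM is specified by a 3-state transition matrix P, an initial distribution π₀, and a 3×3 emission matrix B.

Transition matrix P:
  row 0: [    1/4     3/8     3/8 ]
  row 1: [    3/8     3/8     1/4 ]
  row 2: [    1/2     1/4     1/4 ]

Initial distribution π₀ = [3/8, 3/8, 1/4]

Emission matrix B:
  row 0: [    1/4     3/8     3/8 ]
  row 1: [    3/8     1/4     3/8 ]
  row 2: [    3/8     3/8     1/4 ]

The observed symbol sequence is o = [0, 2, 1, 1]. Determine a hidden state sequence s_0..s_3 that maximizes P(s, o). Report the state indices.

path = [1, 0, 2, 0]

t=0: δ = [9.375e-02, 1.406e-01, 9.375e-02]  (obs o_0=0)
t=1: δ = [1.978e-02, 1.978e-02, 8.789e-03]  ψ = [1, 1, 0]  (obs o_1=2)
t=2: δ = [2.781e-03, 1.854e-03, 2.781e-03]  ψ = [1, 0, 0]  (obs o_2=1)
t=3: δ = [5.214e-04, 2.607e-04, 3.911e-04]  ψ = [2, 0, 0]  (obs o_3=1)
backtrack: best end state = 0; path = [1, 0, 2, 0]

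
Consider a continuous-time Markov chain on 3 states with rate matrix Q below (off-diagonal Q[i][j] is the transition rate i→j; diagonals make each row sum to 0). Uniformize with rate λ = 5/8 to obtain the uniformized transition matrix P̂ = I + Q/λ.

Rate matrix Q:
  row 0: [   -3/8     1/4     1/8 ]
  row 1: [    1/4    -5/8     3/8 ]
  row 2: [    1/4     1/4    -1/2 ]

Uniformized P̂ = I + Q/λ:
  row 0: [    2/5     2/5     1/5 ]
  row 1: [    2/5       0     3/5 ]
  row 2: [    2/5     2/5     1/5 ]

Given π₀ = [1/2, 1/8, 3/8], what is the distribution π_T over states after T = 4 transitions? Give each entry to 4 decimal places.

π = [0.4000, 0.2816, 0.3184]

t=0: π = [0.5000, 0.1250, 0.3750]
t=1: π = [0.4000, 0.3500, 0.2500]
t=2: π = [0.4000, 0.2600, 0.3400]
t=3: π = [0.4000, 0.2960, 0.3040]
t=4: π = [0.4000, 0.2816, 0.3184]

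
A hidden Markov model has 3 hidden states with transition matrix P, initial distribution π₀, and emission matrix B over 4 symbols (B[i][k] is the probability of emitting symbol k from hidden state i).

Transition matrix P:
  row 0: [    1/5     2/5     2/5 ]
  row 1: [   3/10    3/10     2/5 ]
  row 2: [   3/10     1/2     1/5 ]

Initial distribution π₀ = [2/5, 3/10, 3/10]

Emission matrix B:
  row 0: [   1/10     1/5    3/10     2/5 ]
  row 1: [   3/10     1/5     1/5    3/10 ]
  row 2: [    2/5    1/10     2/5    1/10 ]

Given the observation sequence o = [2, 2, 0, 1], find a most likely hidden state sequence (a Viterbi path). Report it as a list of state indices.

t=0: δ = [1.200e-01, 6.000e-02, 1.200e-01]  (obs o_0=2)
t=1: δ = [1.080e-02, 1.200e-02, 1.920e-02]  ψ = [2, 2, 0]  (obs o_1=2)
t=2: δ = [5.760e-04, 2.880e-03, 1.920e-03]  ψ = [2, 2, 1]  (obs o_2=0)
t=3: δ = [1.728e-04, 1.920e-04, 1.152e-04]  ψ = [1, 2, 1]  (obs o_3=1)
backtrack: best end state = 1; path = [2, 1, 2, 1]

path = [2, 1, 2, 1]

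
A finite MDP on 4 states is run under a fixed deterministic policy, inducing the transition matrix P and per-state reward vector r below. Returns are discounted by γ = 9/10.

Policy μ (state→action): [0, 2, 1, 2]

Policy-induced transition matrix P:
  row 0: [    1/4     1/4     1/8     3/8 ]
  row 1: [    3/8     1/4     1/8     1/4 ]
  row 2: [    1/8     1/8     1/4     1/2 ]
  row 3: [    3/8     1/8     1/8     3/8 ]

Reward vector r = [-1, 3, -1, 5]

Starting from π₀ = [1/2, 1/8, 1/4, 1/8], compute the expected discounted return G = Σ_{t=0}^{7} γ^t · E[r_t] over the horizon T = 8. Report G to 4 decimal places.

t=0: π = [0.5000, 0.1250, 0.2500, 0.1250], E[r] = 0.2500, γ^t·E[r] = 0.250000, running G = 0.250000
t=1: π = [0.2500, 0.2031, 0.1563, 0.3906], E[r] = 2.1563, γ^t·E[r] = 1.940625, running G = 2.190625
t=2: π = [0.3047, 0.1816, 0.1445, 0.3691], E[r] = 1.9414, γ^t·E[r] = 1.572539, running G = 3.763164
t=3: π = [0.3008, 0.1858, 0.1431, 0.3704], E[r] = 1.9653, γ^t·E[r] = 1.432727, running G = 5.195891
t=4: π = [0.3016, 0.1858, 0.1429, 0.3697], E[r] = 1.9612, γ^t·E[r] = 1.286771, running G = 6.482662
t=5: π = [0.3016, 0.1859, 0.1429, 0.3696], E[r] = 1.9615, γ^t·E[r] = 1.158261, running G = 7.640923
t=6: π = [0.3016, 0.1859, 0.1429, 0.3696], E[r] = 1.9614, γ^t·E[r] = 1.042395, running G = 8.683318
t=7: π = [0.3016, 0.1859, 0.1429, 0.3696], E[r] = 1.9615, γ^t·E[r] = 0.938157, running G = 9.621475

G = 9.6215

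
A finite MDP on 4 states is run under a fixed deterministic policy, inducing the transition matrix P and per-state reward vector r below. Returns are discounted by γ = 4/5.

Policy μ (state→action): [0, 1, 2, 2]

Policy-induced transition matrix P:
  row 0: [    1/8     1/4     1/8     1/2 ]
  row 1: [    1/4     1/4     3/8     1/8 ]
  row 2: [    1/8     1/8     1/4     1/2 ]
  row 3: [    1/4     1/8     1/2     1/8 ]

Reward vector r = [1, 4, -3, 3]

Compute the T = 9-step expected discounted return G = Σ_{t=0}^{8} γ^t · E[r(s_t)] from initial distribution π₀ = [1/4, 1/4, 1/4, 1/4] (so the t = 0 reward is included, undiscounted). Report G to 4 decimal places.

G = 4.1085

t=0: π = [0.2500, 0.2500, 0.2500, 0.2500], E[r] = 1.2500, γ^t·E[r] = 1.250000, running G = 1.250000
t=1: π = [0.1875, 0.1875, 0.3125, 0.3125], E[r] = 0.9375, γ^t·E[r] = 0.750000, running G = 2.000000
t=2: π = [0.1875, 0.1719, 0.3281, 0.3125], E[r] = 0.8281, γ^t·E[r] = 0.530000, running G = 2.530000
t=3: π = [0.1855, 0.1699, 0.3262, 0.3184], E[r] = 0.8418, γ^t·E[r] = 0.431000, running G = 2.961000
t=4: π = [0.1860, 0.1694, 0.3276, 0.3169], E[r] = 0.8315, γ^t·E[r] = 0.340600, running G = 3.301600
t=5: π = [0.1858, 0.1694, 0.3271, 0.3176], E[r] = 0.8350, γ^t·E[r] = 0.273600, running G = 3.575200
t=6: π = [0.1859, 0.1694, 0.3274, 0.3174], E[r] = 0.8335, γ^t·E[r] = 0.218488, running G = 3.793688
t=7: π = [0.1858, 0.1694, 0.3273, 0.3175], E[r] = 0.8341, γ^t·E[r] = 0.174914, running G = 3.968602
t=8: π = [0.1859, 0.1694, 0.3273, 0.3174], E[r] = 0.8338, γ^t·E[r] = 0.139891, running G = 4.108492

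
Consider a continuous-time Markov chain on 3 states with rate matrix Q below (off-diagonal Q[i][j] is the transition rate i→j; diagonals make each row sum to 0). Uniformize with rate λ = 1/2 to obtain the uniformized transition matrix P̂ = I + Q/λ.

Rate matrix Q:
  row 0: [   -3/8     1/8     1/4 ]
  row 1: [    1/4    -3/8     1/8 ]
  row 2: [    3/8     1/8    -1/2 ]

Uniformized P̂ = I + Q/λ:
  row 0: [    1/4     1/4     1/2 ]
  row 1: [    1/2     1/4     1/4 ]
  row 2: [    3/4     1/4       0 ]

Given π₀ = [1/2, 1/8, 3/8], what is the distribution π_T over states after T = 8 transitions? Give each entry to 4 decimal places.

π = [0.4583, 0.2500, 0.2917]

t=0: π = [0.5000, 0.1250, 0.3750]
t=1: π = [0.4688, 0.2500, 0.2813]
t=2: π = [0.4531, 0.2500, 0.2969]
t=3: π = [0.4609, 0.2500, 0.2891]
t=4: π = [0.4570, 0.2500, 0.2930]
t=5: π = [0.4590, 0.2500, 0.2910]
t=6: π = [0.4580, 0.2500, 0.2920]
t=7: π = [0.4585, 0.2500, 0.2915]
t=8: π = [0.4583, 0.2500, 0.2917]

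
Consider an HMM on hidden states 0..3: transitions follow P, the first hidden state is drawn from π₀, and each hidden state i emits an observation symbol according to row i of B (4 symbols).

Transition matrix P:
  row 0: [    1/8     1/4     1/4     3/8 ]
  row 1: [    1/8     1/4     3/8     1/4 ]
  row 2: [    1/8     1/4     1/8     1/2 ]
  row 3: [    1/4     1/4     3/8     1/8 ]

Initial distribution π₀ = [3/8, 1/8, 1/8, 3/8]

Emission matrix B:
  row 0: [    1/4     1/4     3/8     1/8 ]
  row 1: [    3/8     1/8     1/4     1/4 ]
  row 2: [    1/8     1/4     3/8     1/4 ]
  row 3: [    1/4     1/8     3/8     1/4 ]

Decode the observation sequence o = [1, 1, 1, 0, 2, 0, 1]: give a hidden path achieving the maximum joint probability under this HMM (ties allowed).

t=0: δ = [9.375e-02, 1.562e-02, 3.125e-02, 4.688e-02]  (obs o_0=1)
t=1: δ = [2.930e-03, 2.930e-03, 5.859e-03, 4.395e-03]  ψ = [0, 0, 0, 0]  (obs o_1=1)
t=2: δ = [2.747e-04, 1.831e-04, 4.120e-04, 3.662e-04]  ψ = [3, 2, 3, 2]  (obs o_2=1)
t=3: δ = [2.289e-05, 3.862e-05, 1.717e-05, 5.150e-05]  ψ = [3, 2, 3, 2]  (obs o_3=0)
t=4: δ = [4.828e-06, 3.219e-06, 7.242e-06, 3.621e-06]  ψ = [3, 3, 3, 1]  (obs o_4=2)
t=5: δ = [2.263e-07, 6.789e-07, 1.697e-07, 9.052e-07]  ψ = [2, 2, 3, 2]  (obs o_5=0)
t=6: δ = [5.658e-08, 2.829e-08, 8.487e-08, 2.122e-08]  ψ = [3, 3, 3, 1]  (obs o_6=1)
backtrack: best end state = 2; path = [0, 3, 2, 3, 2, 3, 2]

path = [0, 3, 2, 3, 2, 3, 2]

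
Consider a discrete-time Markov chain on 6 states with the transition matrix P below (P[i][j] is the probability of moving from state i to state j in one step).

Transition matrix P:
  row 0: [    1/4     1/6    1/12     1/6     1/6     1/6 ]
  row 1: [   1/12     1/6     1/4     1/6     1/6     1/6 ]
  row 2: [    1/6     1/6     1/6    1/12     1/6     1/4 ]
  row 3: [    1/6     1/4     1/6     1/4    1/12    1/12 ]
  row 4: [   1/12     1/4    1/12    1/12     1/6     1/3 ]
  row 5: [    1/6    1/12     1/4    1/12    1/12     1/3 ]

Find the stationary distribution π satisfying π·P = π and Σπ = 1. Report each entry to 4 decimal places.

π = [0.1540, 0.1698, 0.1759, 0.1324, 0.1363, 0.2316]

Balance equations π_j = Σ_i π_i·P[i][j]:
  π_0 = 1/4·π_0 + 1/12·π_1 + 1/6·π_2 + 1/6·π_3 + 1/12·π_4 + 1/6·π_5
  π_1 = 1/6·π_0 + 1/6·π_1 + 1/6·π_2 + 1/4·π_3 + 1/4·π_4 + 1/12·π_5
  π_2 = 1/12·π_0 + 1/4·π_1 + 1/6·π_2 + 1/6·π_3 + 1/12·π_4 + 1/4·π_5
  π_3 = 1/6·π_0 + 1/6·π_1 + 1/12·π_2 + 1/4·π_3 + 1/12·π_4 + 1/12·π_5
  π_4 = 1/6·π_0 + 1/6·π_1 + 1/6·π_2 + 1/12·π_3 + 1/6·π_4 + 1/12·π_5
  normalize: π_0 + π_1 + π_2 + π_3 + π_4 + π_5 = 1
Solving the linear system gives exactly π = [8869/57594, 3259/19198, 5066/28797, 3812/28797, 3926/28797, 230/993].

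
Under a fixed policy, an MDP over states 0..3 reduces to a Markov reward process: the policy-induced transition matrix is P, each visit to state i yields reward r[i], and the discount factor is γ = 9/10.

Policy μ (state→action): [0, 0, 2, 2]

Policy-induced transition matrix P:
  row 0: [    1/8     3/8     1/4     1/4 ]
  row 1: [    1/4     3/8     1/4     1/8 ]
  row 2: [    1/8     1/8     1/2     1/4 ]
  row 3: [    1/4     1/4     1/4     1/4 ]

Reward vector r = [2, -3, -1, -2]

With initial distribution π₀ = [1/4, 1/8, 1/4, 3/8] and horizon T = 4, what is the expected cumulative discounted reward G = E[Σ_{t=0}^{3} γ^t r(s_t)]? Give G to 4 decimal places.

t=0: π = [0.2500, 0.1250, 0.2500, 0.3750], E[r] = -0.8750, γ^t·E[r] = -0.875000, running G = -0.875000
t=1: π = [0.1875, 0.2656, 0.3125, 0.2344], E[r] = -1.2031, γ^t·E[r] = -1.082813, running G = -1.957813
t=2: π = [0.1875, 0.2676, 0.3281, 0.2168], E[r] = -1.1895, γ^t·E[r] = -0.963457, running G = -2.921270
t=3: π = [0.1855, 0.2659, 0.3320, 0.2166], E[r] = -1.1917, γ^t·E[r] = -0.868713, running G = -3.789983

G = -3.7900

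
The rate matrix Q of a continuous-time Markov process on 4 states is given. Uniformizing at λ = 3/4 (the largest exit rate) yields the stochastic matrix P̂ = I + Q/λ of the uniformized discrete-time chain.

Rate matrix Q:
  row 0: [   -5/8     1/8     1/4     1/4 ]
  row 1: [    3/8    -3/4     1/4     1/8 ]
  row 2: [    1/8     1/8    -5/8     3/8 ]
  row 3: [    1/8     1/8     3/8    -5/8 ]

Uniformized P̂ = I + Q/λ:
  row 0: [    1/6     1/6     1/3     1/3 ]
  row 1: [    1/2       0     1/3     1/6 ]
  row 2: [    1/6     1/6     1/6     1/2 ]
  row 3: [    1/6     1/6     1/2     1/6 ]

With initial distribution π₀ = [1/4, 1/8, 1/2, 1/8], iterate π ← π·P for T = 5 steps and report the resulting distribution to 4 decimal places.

π = [0.2143, 0.1429, 0.3296, 0.3133]

t=0: π = [0.2500, 0.1250, 0.5000, 0.1250]
t=1: π = [0.2083, 0.1458, 0.2708, 0.3750]
t=2: π = [0.2153, 0.1424, 0.3507, 0.2917]
t=3: π = [0.2141, 0.1429, 0.3235, 0.3194]
t=4: π = [0.2143, 0.1428, 0.3327, 0.3102]
t=5: π = [0.2143, 0.1429, 0.3296, 0.3133]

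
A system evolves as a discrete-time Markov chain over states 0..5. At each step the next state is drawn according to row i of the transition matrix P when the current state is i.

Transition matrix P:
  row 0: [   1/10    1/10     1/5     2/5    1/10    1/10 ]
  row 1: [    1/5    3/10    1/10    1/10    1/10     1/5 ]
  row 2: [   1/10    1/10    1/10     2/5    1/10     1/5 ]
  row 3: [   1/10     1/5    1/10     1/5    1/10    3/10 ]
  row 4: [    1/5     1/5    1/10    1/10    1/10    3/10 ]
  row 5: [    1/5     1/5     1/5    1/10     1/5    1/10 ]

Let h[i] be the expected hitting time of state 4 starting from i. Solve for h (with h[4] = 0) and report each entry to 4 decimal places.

First-step conditioning: h[4] = 0; for i ≠ 4, h[i] = 1 + Σ_k P[i][k]·h[k].
  h[0] = 1 + 1/10·h[0] + 1/10·h[1] + 1/5·h[2] + 2/5·h[3] + 1/10·h[5]
  h[1] = 1 + 1/5·h[0] + 3/10·h[1] + 1/10·h[2] + 1/10·h[3] + 1/5·h[5]
  h[2] = 1 + 1/10·h[0] + 1/10·h[1] + 1/10·h[2] + 2/5·h[3] + 1/5·h[5]
  h[3] = 1 + 1/10·h[0] + 1/5·h[1] + 1/10·h[2] + 1/5·h[3] + 3/10·h[5]
  h[5] = 1 + 1/5·h[0] + 1/5·h[1] + 1/5·h[2] + 1/10·h[3] + 1/10·h[5]
Solving the 5×5 linear system over states ≠ 4 gives exactly h = [113670/13423, 113100/13423, 112680/13423, 111890/13423, 0, 102780/13423] (h[4] = 0 is the target).

h = [8.4683, 8.4258, 8.3945, 8.3357, 0.0000, 7.6570]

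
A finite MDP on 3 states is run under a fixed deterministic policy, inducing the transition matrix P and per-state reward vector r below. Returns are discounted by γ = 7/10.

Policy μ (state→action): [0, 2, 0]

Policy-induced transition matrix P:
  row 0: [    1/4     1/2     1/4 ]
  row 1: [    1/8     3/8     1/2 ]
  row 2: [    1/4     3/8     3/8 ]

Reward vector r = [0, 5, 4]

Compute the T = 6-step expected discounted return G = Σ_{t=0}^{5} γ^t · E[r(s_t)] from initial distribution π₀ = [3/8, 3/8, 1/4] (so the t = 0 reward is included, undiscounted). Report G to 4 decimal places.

G = 9.8752

t=0: π = [0.3750, 0.3750, 0.2500], E[r] = 2.8750, γ^t·E[r] = 2.875000, running G = 2.875000
t=1: π = [0.2031, 0.4219, 0.3750], E[r] = 3.6094, γ^t·E[r] = 2.526563, running G = 5.401563
t=2: π = [0.1973, 0.4004, 0.4023], E[r] = 3.6113, γ^t·E[r] = 1.769551, running G = 7.171113
t=3: π = [0.2000, 0.3997, 0.4004], E[r] = 3.5999, γ^t·E[r] = 1.234750, running G = 8.405863
t=4: π = [0.2000, 0.4000, 0.4000], E[r] = 3.5998, γ^t·E[r] = 0.864318, running G = 9.270181
t=5: π = [0.2000, 0.4000, 0.4000], E[r] = 3.6000, γ^t·E[r] = 0.605052, running G = 9.875233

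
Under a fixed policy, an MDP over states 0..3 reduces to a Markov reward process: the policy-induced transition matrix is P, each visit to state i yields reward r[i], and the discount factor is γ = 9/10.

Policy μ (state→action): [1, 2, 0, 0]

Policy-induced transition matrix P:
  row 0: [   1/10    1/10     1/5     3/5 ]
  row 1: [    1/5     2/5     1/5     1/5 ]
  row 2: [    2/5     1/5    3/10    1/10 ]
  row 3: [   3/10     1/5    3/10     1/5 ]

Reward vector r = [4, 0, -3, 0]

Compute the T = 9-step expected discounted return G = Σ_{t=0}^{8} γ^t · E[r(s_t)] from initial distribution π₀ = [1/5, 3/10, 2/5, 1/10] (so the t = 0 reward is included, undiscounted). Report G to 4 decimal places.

t=0: π = [0.2000, 0.3000, 0.4000, 0.1000], E[r] = -0.4000, γ^t·E[r] = -0.400000, running G = -0.400000
t=1: π = [0.2700, 0.2400, 0.2500, 0.2400], E[r] = 0.3300, γ^t·E[r] = 0.297000, running G = -0.103000
t=2: π = [0.2470, 0.2210, 0.2490, 0.2830], E[r] = 0.2410, γ^t·E[r] = 0.195210, running G = 0.092210
t=3: π = [0.2534, 0.2195, 0.2532, 0.2739], E[r] = 0.2540, γ^t·E[r] = 0.185166, running G = 0.277376
t=4: π = [0.2527, 0.2186, 0.2527, 0.2760], E[r] = 0.2526, γ^t·E[r] = 0.165751, running G = 0.443127
t=5: π = [0.2529, 0.2184, 0.2529, 0.2758], E[r] = 0.2529, γ^t·E[r] = 0.149325, running G = 0.592451
t=6: π = [0.2529, 0.2184, 0.2529, 0.2759], E[r] = 0.2529, γ^t·E[r] = 0.134384, running G = 0.726835
t=7: π = [0.2529, 0.2184, 0.2529, 0.2759], E[r] = 0.2529, γ^t·E[r] = 0.120948, running G = 0.847784
t=8: π = [0.2529, 0.2184, 0.2529, 0.2759], E[r] = 0.2529, γ^t·E[r] = 0.108854, running G = 0.956638

G = 0.9566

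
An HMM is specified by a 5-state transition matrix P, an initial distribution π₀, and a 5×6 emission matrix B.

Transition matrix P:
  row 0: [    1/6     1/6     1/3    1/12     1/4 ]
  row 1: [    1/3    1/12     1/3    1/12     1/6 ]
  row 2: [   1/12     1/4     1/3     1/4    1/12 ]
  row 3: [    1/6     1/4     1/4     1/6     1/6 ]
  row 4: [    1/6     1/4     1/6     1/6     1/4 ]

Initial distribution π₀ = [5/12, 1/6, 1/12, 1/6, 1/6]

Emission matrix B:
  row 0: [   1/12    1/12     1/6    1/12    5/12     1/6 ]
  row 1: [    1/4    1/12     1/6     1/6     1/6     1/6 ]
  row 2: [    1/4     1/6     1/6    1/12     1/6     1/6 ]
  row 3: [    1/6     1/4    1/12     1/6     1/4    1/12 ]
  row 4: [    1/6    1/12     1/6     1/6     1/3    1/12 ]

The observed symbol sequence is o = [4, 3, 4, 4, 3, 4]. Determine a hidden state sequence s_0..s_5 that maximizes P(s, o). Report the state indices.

t=0: δ = [1.736e-01, 2.778e-02, 1.389e-02, 4.167e-02, 5.556e-02]  (obs o_0=4)
t=1: δ = [2.411e-03, 4.823e-03, 4.823e-03, 2.411e-03, 7.234e-03]  ψ = [0, 0, 0, 0, 0]  (obs o_1=3)
t=2: δ = [6.698e-04, 3.014e-04, 2.679e-04, 3.014e-04, 6.028e-04]  ψ = [1, 4, 1, 2, 4]  (obs o_2=4)
t=3: δ = [4.651e-05, 2.512e-05, 3.721e-05, 2.512e-05, 5.582e-05]  ψ = [0, 4, 0, 4, 0]  (obs o_3=4)
t=4: δ = [7.752e-07, 2.326e-06, 1.292e-06, 1.550e-06, 2.326e-06]  ψ = [4, 4, 0, 2, 4]  (obs o_4=3)
t=5: δ = [3.230e-07, 9.690e-08, 1.292e-07, 9.690e-08, 1.938e-07]  ψ = [1, 4, 1, 4, 4]  (obs o_5=4)
backtrack: best end state = 0; path = [0, 1, 0, 4, 1, 0]

path = [0, 1, 0, 4, 1, 0]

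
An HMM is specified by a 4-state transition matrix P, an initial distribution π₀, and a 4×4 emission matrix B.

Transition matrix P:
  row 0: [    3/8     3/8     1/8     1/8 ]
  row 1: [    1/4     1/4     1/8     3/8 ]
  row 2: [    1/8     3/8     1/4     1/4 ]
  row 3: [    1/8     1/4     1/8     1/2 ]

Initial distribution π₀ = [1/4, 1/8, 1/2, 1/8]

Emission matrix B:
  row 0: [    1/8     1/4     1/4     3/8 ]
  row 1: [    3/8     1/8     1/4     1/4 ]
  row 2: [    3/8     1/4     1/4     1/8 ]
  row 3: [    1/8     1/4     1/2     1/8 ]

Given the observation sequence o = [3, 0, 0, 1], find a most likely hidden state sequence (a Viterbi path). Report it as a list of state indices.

path = [0, 1, 1, 3]

t=0: δ = [9.375e-02, 3.125e-02, 6.250e-02, 1.562e-02]  (obs o_0=3)
t=1: δ = [4.395e-03, 1.318e-02, 5.859e-03, 1.953e-03]  ψ = [0, 0, 2, 2]  (obs o_1=0)
t=2: δ = [4.120e-04, 1.236e-03, 6.180e-04, 6.180e-04]  ψ = [1, 1, 1, 1]  (obs o_2=0)
t=3: δ = [7.725e-05, 3.862e-05, 3.862e-05, 1.159e-04]  ψ = [1, 1, 1, 1]  (obs o_3=1)
backtrack: best end state = 3; path = [0, 1, 1, 3]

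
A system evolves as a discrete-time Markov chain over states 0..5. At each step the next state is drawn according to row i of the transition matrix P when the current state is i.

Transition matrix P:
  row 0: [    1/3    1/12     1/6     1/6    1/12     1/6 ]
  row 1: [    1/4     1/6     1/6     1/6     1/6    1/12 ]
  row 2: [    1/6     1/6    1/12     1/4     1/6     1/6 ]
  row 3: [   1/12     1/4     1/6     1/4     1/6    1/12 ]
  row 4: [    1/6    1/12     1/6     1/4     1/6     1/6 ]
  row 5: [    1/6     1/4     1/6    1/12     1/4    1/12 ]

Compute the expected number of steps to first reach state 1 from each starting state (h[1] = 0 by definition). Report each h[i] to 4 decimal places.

h = [6.5769, 0.0000, 5.9770, 5.4574, 6.4751, 5.6355]

First-step conditioning: h[1] = 0; for i ≠ 1, h[i] = 1 + Σ_k P[i][k]·h[k].
  h[0] = 1 + 1/3·h[0] + 1/6·h[2] + 1/6·h[3] + 1/12·h[4] + 1/6·h[5]
  h[2] = 1 + 1/6·h[0] + 1/12·h[2] + 1/4·h[3] + 1/6·h[4] + 1/6·h[5]
  h[3] = 1 + 1/12·h[0] + 1/6·h[2] + 1/4·h[3] + 1/6·h[4] + 1/12·h[5]
  h[4] = 1 + 1/6·h[0] + 1/6·h[2] + 1/4·h[3] + 1/6·h[4] + 1/6·h[5]
  h[5] = 1 + 1/6·h[0] + 1/6·h[2] + 1/12·h[3] + 1/4·h[4] + 1/12·h[5]
Solving the 5×5 linear system over states ≠ 1 gives exactly h = [80652/12263, 0, 73296/12263, 66924/12263, 79404/12263, 69108/12263] (h[1] = 0 is the target).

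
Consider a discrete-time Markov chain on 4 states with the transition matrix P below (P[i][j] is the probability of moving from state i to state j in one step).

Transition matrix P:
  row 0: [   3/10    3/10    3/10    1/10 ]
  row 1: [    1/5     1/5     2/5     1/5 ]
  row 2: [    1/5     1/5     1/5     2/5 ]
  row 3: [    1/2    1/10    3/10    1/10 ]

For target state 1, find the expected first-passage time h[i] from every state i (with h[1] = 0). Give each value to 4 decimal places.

h = [4.2308, 0.0000, 4.8462, 5.0769]

First-step conditioning: h[1] = 0; for i ≠ 1, h[i] = 1 + Σ_k P[i][k]·h[k].
  h[0] = 1 + 3/10·h[0] + 3/10·h[2] + 1/10·h[3]
  h[2] = 1 + 1/5·h[0] + 1/5·h[2] + 2/5·h[3]
  h[3] = 1 + 1/2·h[0] + 3/10·h[2] + 1/10·h[3]
Solving the 3×3 linear system over states ≠ 1 gives exactly h = [55/13, 0, 63/13, 66/13] (h[1] = 0 is the target).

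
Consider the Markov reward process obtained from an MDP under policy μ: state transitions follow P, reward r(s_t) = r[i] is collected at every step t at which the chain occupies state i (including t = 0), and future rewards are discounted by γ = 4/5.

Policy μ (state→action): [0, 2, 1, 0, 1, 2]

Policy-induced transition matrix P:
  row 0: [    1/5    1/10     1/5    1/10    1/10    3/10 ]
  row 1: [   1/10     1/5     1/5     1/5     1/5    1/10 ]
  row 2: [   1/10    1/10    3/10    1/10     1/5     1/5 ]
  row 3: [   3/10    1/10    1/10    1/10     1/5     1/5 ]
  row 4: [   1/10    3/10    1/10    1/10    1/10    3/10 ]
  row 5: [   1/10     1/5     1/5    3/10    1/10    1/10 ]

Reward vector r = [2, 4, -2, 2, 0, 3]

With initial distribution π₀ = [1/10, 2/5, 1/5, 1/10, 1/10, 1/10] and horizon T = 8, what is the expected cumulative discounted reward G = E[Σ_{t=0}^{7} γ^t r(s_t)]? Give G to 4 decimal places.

t=0: π = [0.1000, 0.4000, 0.2000, 0.1000, 0.1000, 0.1000], E[r] = 1.9000, γ^t·E[r] = 1.900000, running G = 1.900000
t=1: π = [0.1300, 0.1700, 0.2000, 0.1600, 0.1700, 0.1700], E[r] = 1.3700, γ^t·E[r] = 1.096000, running G = 2.996000
t=2: π = [0.1450, 0.1680, 0.1870, 0.1510, 0.1530, 0.1960], E[r] = 1.4780, γ^t·E[r] = 0.945920, running G = 3.941920
t=3: π = [0.1447, 0.1670, 0.1883, 0.1560, 0.1506, 0.1934], E[r] = 1.4730, γ^t·E[r] = 0.754176, running G = 4.696096
t=4: π = [0.1457, 0.1662, 0.1882, 0.1554, 0.1511, 0.1935], E[r] = 1.4709, γ^t·E[r] = 0.602468, running G = 5.298564
t=5: π = [0.1456, 0.1662, 0.1882, 0.1553, 0.1510, 0.1937], E[r] = 1.4715, γ^t·E[r] = 0.482178, running G = 5.780743
t=6: π = [0.1456, 0.1662, 0.1882, 0.1554, 0.1510, 0.1937], E[r] = 1.4714, γ^t·E[r] = 0.385707, running G = 6.166449
t=7: π = [0.1456, 0.1662, 0.1882, 0.1554, 0.1510, 0.1937], E[r] = 1.4713, γ^t·E[r] = 0.308563, running G = 6.475012

G = 6.4750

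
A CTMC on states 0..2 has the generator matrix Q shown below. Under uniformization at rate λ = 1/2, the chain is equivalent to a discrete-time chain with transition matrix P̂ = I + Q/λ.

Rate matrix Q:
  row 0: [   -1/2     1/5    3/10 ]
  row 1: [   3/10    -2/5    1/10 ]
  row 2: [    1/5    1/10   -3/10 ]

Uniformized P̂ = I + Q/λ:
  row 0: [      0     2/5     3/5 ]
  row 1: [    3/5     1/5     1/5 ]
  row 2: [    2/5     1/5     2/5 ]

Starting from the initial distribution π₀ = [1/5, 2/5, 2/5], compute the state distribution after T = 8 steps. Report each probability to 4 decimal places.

π = [0.3231, 0.2649, 0.4120]

t=0: π = [0.2000, 0.4000, 0.4000]
t=1: π = [0.4000, 0.2400, 0.3600]
t=2: π = [0.2880, 0.2800, 0.4320]
t=3: π = [0.3408, 0.2576, 0.4016]
t=4: π = [0.3152, 0.2682, 0.4166]
t=5: π = [0.3276, 0.2630, 0.4094]
t=6: π = [0.3216, 0.2655, 0.4129]
t=7: π = [0.3245, 0.2643, 0.4112]
t=8: π = [0.3231, 0.2649, 0.4120]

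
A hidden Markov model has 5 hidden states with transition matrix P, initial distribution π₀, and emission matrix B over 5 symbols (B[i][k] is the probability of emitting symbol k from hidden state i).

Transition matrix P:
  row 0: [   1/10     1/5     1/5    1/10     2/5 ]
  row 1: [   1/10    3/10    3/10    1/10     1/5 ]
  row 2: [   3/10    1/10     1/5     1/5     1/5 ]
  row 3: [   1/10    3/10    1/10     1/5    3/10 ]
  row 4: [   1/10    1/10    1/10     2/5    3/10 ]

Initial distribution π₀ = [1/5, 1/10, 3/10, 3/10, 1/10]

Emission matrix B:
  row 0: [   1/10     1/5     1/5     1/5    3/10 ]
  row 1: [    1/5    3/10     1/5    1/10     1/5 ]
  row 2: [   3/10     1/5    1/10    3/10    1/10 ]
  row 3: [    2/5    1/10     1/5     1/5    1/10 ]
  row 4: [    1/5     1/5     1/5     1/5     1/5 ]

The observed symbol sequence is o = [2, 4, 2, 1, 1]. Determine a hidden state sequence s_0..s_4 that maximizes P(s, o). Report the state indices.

t=0: δ = [4.000e-02, 2.000e-02, 3.000e-02, 6.000e-02, 2.000e-02]  (obs o_0=2)
t=1: δ = [2.700e-03, 3.600e-03, 8.000e-04, 1.200e-03, 3.600e-03]  ψ = [2, 3, 0, 3, 3]  (obs o_1=4)
t=2: δ = [7.200e-05, 2.160e-04, 1.080e-04, 2.880e-04, 2.160e-04]  ψ = [1, 1, 1, 4, 0]  (obs o_2=2)
t=3: δ = [6.480e-06, 2.592e-05, 1.296e-05, 8.640e-06, 1.728e-05]  ψ = [2, 3, 1, 4, 3]  (obs o_3=1)
t=4: δ = [7.776e-07, 2.333e-06, 1.555e-06, 6.912e-07, 1.037e-06]  ψ = [2, 1, 1, 4, 1]  (obs o_4=1)
backtrack: best end state = 1; path = [3, 4, 3, 1, 1]

path = [3, 4, 3, 1, 1]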